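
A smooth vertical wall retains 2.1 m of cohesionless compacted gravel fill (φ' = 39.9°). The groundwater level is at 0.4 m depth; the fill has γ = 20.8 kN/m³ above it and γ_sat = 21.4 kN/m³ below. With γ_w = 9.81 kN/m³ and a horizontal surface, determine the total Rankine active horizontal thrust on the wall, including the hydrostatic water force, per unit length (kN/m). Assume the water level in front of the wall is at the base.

21.3 kN/m

K_a = tan²(45° − φ/2) = 0.2184.
γ' = 21.4 − 9.81 = 11.59 kN/m³. Depth below WT = 1.7 m.
σ'_h at WT = K_a γ d_w = 1.817 kPa; at base = 1.817 + K_a γ' × 1.7 = 6.121 kPa.
P₁ (0–0.4 m) = ½×1.817×0.4 = 0.3635. P₂ (0.4–2.1 m) = ½(1.817+6.121)×1.7 = 6.748.
P_w = ½ γ_w h₂² = 0.5×9.81×1.7² = 14.18. Total = 0.3635+6.748+14.18 = 21.29 kN/m.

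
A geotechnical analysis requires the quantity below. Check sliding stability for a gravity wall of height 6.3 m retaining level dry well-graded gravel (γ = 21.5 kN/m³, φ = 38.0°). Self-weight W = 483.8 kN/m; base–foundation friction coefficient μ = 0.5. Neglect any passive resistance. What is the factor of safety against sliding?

2.38

K_a = tan²(45° − 38.0°/2) = 0.2379.
P_a = ½K_aγH² = 0.5×0.2379×21.5×6.3² = 101.5 kN/m, acting at H/3 = 2.100 m above the base.
FS_sliding = μW / P_a = 0.5×483.8 / 101.5 = 2.383.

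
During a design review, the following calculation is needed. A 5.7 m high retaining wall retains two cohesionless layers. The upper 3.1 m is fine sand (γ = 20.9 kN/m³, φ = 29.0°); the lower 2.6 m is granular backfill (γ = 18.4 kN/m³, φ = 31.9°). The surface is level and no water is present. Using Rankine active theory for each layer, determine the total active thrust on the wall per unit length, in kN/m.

K_a1 = tan²(45°−29.0°/2) = 0.3470; K_a2 = tan²(45°−31.9°/2) = 0.3085.
Layer 1: σ at base = K_a1 γ₁ h₁ = 22.48 kPa; P₁ = ½×22.48×3.1 = 34.84.
Layer 2: σ_v at top = γ₁h₁ = 64.79; σ_h top = K_a2×64.79 = 19.99; σ_h base = K_a2×(64.79+18.4×2.6) = 34.75.
P₂ = ½(19.99+34.75)×2.6 = 71.16. Total P_a = 34.84+71.16 = 106.0 kN/m.

106 kN/m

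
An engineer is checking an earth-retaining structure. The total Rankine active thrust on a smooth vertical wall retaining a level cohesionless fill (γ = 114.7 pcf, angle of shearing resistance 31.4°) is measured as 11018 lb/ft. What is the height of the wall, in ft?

24.7 ft

K_a = 0.3149. P_a = ½ K_a γ H² ⇒ H = √(2P_a/(K_a γ)).
H = √(2×11018/(0.3149×114.7)) = 24.70 ft.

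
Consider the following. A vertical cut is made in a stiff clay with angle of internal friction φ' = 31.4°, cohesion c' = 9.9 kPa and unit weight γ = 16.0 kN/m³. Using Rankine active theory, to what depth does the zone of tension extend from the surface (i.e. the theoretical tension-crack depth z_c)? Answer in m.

2.21 m

K_a = tan²(45° − 31.4°/2) = 0.3149; √K_a = 0.5612.
The active pressure is zero where K_a γ z = 2c√K_a, so z_c = 2c/(γ√K_a) = 2×9.9/(16.0×0.5612) = 2.205 m.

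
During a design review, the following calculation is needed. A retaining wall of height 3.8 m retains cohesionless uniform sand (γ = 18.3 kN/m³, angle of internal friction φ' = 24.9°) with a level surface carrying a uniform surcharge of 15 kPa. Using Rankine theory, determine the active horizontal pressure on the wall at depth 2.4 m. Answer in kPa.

24.0 kPa

K_a = (1 − sin φ)/(1 + sin φ) = 0.4074.
σ_v = γz + q = 18.3 × 2.4 + 15 = 58.92 kPa.
σ_h = K_a σ_v = 0.4074 × 58.92 = 24.01 kPa.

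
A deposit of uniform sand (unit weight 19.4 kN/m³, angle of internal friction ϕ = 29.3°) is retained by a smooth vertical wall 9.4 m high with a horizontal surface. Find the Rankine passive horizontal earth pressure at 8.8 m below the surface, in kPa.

K_p = (1 + sin φ)/(1 − sin φ) = 2.917.
σ_h = K_p γ z = 2.917 × 19.4 × 8.8 = 498.0 kPa.

498 kPa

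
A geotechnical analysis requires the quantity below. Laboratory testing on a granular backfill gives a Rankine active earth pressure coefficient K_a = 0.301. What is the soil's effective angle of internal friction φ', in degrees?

K_a = tan²(45° − φ/2) ⇒ 45° − φ/2 = arctan(√0.301) = 28.75°.
φ = 2(45° − 28.75°) = 32.50°.

32.5°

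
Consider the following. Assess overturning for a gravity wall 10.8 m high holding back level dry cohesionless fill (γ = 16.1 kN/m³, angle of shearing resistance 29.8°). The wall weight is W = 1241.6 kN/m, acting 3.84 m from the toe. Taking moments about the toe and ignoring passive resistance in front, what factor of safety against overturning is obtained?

4.20

K_a = tan²(45° − 29.8°/2) = 0.3360.
P_a = ½K_aγH² = 0.5×0.3360×16.1×10.8² = 315.5 kN/m, acting at H/3 = 3.600 m above the base.
Overturning moment M_o = P_a × H/3 = 315.5 × 3.600 = 1136.
Resisting moment M_r = W × 3.84 = 1241.6 × 3.84 = 4768.
FS_overturning = M_r/M_o = 4768/1136 = 4.198.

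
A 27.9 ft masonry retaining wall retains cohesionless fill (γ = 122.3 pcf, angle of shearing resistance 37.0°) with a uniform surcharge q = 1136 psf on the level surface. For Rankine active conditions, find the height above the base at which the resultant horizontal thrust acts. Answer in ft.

11.2 ft

K_a = 0.2486.
Triangular part P₁ = ½K_aγH² = 11830 at H/3 = 9.300 ft; rectangular part P₂ = K_a q H = 7879 at H/2 = 13.95 ft.
ȳ = (P₁·9.300 + P₂·13.95)/(P₁+P₂) = 11.16 ft.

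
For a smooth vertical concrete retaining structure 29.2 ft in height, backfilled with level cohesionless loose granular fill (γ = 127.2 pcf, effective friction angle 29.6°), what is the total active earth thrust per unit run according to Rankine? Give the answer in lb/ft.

K_a = tan²(45° − φ/2) = 0.3387.
P_a = ½ K_a γ H² = 0.5 × 0.3387 × 127.2 × 29.2² = 18370 lb/ft.

18400 lb/ft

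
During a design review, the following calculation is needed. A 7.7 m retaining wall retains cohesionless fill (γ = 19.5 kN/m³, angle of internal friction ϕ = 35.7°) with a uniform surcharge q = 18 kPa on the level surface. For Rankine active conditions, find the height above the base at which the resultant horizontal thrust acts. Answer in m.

K_a = 0.2630.
Triangular part P₁ = ½K_aγH² = 152.0 at H/3 = 2.567 m; rectangular part P₂ = K_a q H = 36.45 at H/2 = 3.850 m.
ȳ = (P₁·2.567 + P₂·3.850)/(P₁+P₂) = 2.815 m.

2.81 m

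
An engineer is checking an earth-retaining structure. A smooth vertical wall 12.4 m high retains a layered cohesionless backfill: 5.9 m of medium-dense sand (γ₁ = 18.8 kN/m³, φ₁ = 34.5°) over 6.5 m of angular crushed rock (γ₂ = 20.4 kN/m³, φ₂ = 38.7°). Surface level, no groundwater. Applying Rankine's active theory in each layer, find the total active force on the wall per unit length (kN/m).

K_a1 = tan²(45°−34.5°/2) = 0.2768; K_a2 = tan²(45°−38.7°/2) = 0.2306.
Layer 1: σ at base = K_a1 γ₁ h₁ = 30.70 kPa; P₁ = ½×30.70×5.9 = 90.58.
Layer 2: σ_v at top = γ₁h₁ = 110.9; σ_h top = K_a2×110.9 = 25.58; σ_h base = K_a2×(110.9+20.4×6.5) = 56.15.
P₂ = ½(25.58+56.15)×6.5 = 265.6. Total P_a = 90.58+265.6 = 356.2 kN/m.

356 kN/m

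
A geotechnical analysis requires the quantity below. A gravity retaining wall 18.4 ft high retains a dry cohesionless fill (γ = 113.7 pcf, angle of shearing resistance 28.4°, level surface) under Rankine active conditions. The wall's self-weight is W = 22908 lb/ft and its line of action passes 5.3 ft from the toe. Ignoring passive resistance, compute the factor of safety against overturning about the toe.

K_a = tan²(45° − 28.4°/2) = 0.3554.
P_a = ½K_aγH² = 0.5×0.3554×113.7×18.4² = 6840 lb/ft, acting at H/3 = 6.133 ft above the base.
Overturning moment M_o = P_a × H/3 = 6840 × 6.133 = 41950.
Resisting moment M_r = W × 5.3 = 22908 × 5.3 = 121400.
FS_overturning = M_r/M_o = 121400/41950 = 2.894.

2.89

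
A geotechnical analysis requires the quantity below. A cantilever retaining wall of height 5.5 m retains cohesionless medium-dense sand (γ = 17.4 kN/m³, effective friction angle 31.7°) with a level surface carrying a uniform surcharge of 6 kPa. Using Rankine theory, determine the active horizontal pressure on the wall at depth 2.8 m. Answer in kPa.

17.0 kPa

K_a = (1 − sin φ)/(1 + sin φ) = 0.3111.
σ_v = γz + q = 17.4 × 2.8 + 6 = 54.72 kPa.
σ_h = K_a σ_v = 0.3111 × 54.72 = 17.02 kPa.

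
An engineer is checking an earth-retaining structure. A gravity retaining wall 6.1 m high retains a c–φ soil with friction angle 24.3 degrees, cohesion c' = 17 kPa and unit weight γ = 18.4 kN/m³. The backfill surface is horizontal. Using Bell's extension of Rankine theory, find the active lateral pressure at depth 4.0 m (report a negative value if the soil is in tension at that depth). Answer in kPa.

K_a = (1 − sin φ)/(1 + sin φ) = 0.4169.
σ_a = K_a γ z − 2c√K_a = 0.4169×18.4×4.0 − 2×17×0.6457 = 8.732 kPa.

8.73 kPa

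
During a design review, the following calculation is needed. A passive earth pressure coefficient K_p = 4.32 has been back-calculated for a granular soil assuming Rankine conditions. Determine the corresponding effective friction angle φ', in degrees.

38.6°

K_p = (1+sin φ)/(1−sin φ) ⇒ sin φ = (K_p − 1)/(K_p + 1) = 0.6241.
φ = arcsin(0.6241) = 38.61°.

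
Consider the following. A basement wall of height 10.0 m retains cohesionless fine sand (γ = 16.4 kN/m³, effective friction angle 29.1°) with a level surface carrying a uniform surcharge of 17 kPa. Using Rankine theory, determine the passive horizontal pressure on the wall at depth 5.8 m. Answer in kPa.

324 kPa

K_p = (1 + sin φ)/(1 − sin φ) = 2.894.
σ_v = γz + q = 16.4 × 5.8 + 17 = 112.1 kPa.
σ_h = K_p σ_v = 2.894 × 112.1 = 324.4 kPa.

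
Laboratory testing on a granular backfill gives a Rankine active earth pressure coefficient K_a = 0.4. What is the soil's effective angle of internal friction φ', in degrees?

K_a = tan²(45° − φ/2) ⇒ 45° − φ/2 = arctan(√0.4) = 32.31°.
φ = 2(45° − 32.31°) = 25.38°.

25.4°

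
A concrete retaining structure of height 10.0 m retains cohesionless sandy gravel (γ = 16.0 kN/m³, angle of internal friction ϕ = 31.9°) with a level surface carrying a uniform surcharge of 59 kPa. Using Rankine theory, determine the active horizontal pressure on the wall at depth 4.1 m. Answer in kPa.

38.4 kPa

K_a = (1 − sin φ)/(1 + sin φ) = 0.3085.
σ_v = γz + q = 16.0 × 4.1 + 59 = 124.6 kPa.
σ_h = K_a σ_v = 0.3085 × 124.6 = 38.44 kPa.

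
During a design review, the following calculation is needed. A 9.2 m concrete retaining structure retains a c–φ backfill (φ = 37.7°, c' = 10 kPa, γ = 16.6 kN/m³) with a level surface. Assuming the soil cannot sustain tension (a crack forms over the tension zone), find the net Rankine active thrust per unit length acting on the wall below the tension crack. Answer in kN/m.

K_a = 0.2411; √K_a = 0.4910.
Tension-crack depth z_c = 2c/(γ√K_a) = 2×10/(16.6×0.4910) = 2.454 m.
σ_a at base = K_a γ H − 2c√K_a = 0.2411×16.6×9.2 − 2×10×0.4910 = 26.99 kPa.
P_a = ½ × 26.99 × (H − z_c) = 0.5×26.99×6.746 = 91.06 kN/m.

91.1 kN/m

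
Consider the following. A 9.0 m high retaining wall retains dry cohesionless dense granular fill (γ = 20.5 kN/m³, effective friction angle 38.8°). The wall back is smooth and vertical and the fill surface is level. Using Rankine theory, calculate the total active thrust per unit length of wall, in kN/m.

K_a = tan²(45° − φ/2) = 0.2296.
P_a = ½ K_a γ H² = 0.5 × 0.2296 × 20.5 × 9.0² = 190.6 kN/m.

191 kN/m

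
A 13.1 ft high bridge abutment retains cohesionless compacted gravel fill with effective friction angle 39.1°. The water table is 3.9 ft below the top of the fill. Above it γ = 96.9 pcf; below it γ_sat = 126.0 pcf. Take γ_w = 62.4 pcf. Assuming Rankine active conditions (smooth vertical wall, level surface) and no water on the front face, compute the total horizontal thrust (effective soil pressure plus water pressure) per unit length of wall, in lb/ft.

K_a = tan²(45° − φ/2) = 0.2265.
γ' = 126.0 − 62.4 = 63.60 pcf. Depth below WT = 9.2 ft.
σ'_h at WT = K_a γ d_w = 85.59 psf; at base = 85.59 + K_a γ' × 9.2 = 218.1 psf.
P₁ (0–3.9 ft) = ½×85.59×3.9 = 166.9. P₂ (3.9–13.1 ft) = ½(85.59+218.1)×9.2 = 1397.
P_w = ½ γ_w h₂² = 0.5×62.4×9.2² = 2641. Total = 166.9+1397+2641 = 4205 lb/ft.

4200 lb/ft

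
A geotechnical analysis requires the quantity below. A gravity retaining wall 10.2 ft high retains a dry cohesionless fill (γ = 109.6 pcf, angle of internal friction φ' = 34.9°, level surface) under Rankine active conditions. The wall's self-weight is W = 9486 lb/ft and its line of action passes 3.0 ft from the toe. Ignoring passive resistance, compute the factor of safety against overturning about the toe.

K_a = tan²(45° − 34.9°/2) = 0.2721.
P_a = ½K_aγH² = 0.5×0.2721×109.6×10.2² = 1552 lb/ft, acting at H/3 = 3.400 ft above the base.
Overturning moment M_o = P_a × H/3 = 1552 × 3.400 = 5275.
Resisting moment M_r = W × 3.0 = 9486 × 3.0 = 28460.
FS_overturning = M_r/M_o = 28460/5275 = 5.394.

5.39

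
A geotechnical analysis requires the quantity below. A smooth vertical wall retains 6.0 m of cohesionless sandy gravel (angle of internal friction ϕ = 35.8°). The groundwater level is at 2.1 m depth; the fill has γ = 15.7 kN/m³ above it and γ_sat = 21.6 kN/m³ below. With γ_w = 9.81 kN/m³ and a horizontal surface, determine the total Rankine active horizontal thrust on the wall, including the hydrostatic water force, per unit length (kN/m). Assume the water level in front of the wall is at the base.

141 kN/m

K_a = tan²(45° − φ/2) = 0.2619.
γ' = 21.6 − 9.81 = 11.79 kN/m³. Depth below WT = 3.9 m.
σ'_h at WT = K_a γ d_w = 8.634 kPa; at base = 8.634 + K_a γ' × 3.9 = 20.67 kPa.
P₁ (0–2.1 m) = ½×8.634×2.1 = 9.065. P₂ (2.1–6.0 m) = ½(8.634+20.67)×3.9 = 57.15.
P_w = ½ γ_w h₂² = 0.5×9.81×3.9² = 74.61. Total = 9.065+57.15+74.61 = 140.8 kN/m.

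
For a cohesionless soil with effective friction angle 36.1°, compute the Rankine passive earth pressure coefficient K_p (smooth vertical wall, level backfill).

3.87

K_p = (1 + sin φ)/(1 − sin φ) = tan²(45° + 36.1°/2) = 3.869.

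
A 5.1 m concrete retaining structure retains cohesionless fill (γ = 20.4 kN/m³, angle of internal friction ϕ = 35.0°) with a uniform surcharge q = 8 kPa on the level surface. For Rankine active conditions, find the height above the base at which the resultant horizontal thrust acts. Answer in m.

K_a = 0.2710.
Triangular part P₁ = ½K_aγH² = 71.89 at H/3 = 1.700 m; rectangular part P₂ = K_a q H = 11.06 at H/2 = 2.550 m.
ȳ = (P₁·1.700 + P₂·2.550)/(P₁+P₂) = 1.813 m.

1.81 m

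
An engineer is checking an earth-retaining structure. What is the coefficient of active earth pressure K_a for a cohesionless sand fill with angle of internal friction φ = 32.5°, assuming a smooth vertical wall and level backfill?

K_a = tan²(45° − φ/2) = tan²(28.75°) = 0.3010.

0.301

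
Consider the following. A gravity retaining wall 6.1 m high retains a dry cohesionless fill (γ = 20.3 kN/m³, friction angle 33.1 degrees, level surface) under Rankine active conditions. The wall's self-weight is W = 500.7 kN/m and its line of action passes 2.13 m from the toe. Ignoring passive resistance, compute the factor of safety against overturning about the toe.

4.73

K_a = tan²(45° − 33.1°/2) = 0.2936.
P_a = ½K_aγH² = 0.5×0.2936×20.3×6.1² = 110.9 kN/m, acting at H/3 = 2.033 m above the base.
Overturning moment M_o = P_a × H/3 = 110.9 × 2.033 = 225.5.
Resisting moment M_r = W × 2.13 = 500.7 × 2.13 = 1066.
FS_overturning = M_r/M_o = 1066/225.5 = 4.730.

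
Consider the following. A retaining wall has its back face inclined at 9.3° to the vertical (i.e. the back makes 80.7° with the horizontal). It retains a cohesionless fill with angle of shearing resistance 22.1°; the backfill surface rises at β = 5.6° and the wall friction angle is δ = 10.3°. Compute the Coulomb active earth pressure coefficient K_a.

0.527

K_a = sin²(α+φ) / [sin²α · sin(α−δ) · (1 + √{sin(φ+δ)sin(φ−β) / (sin(α−δ)sin(α+β))})²].
With α = 80.7°, φ = 22.1°, δ = 10.3°, β = 5.6°: K_a = 0.5270.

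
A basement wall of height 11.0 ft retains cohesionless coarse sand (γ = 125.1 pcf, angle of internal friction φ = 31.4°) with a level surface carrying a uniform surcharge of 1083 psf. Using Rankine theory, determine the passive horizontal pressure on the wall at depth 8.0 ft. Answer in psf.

K_p = (1 + sin φ)/(1 − sin φ) = 3.175.
σ_v = γz + q = 125.1 × 8.0 + 1083 = 2084 psf.
σ_h = K_p σ_v = 3.175 × 2084 = 6617 psf.

6620 psf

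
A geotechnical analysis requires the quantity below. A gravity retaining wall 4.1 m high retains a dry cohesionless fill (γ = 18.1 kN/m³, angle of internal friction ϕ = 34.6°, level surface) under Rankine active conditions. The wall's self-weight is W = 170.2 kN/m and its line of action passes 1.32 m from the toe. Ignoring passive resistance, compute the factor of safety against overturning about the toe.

3.92

K_a = tan²(45° − 34.6°/2) = 0.2756.
P_a = ½K_aγH² = 0.5×0.2756×18.1×4.1² = 41.93 kN/m, acting at H/3 = 1.367 m above the base.
Overturning moment M_o = P_a × H/3 = 41.93 × 1.367 = 57.31.
Resisting moment M_r = W × 1.32 = 170.2 × 1.32 = 224.7.
FS_overturning = M_r/M_o = 224.7/57.31 = 3.920.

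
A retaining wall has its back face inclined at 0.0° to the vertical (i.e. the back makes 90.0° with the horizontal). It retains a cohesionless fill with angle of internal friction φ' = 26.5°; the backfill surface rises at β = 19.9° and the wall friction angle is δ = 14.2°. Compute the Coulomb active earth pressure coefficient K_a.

K_a = sin²(α+φ) / [sin²α · sin(α−δ) · (1 + √{sin(φ+δ)sin(φ−β) / (sin(α−δ)sin(α+β))})²].
With α = 90.0°, φ = 26.5°, δ = 14.2°, β = 19.9°: K_a = 0.4990.

0.499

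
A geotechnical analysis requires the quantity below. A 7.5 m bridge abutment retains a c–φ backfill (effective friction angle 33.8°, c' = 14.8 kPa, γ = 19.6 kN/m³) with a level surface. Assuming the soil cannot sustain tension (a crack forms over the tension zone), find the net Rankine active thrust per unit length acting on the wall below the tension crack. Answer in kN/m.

61.0 kN/m

K_a = 0.2851; √K_a = 0.5340.
Tension-crack depth z_c = 2c/(γ√K_a) = 2×14.8/(19.6×0.5340) = 2.828 m.
σ_a at base = K_a γ H − 2c√K_a = 0.2851×19.6×7.5 − 2×14.8×0.5340 = 26.11 kPa.
P_a = ½ × 26.11 × (H − z_c) = 0.5×26.11×4.672 = 60.98 kN/m.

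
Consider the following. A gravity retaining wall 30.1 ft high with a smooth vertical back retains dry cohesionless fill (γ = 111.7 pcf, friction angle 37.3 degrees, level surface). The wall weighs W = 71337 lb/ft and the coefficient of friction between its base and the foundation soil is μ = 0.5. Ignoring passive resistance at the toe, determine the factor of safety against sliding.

2.87

K_a = tan²(45° − 37.3°/2) = 0.2453.
P_a = ½K_aγH² = 0.5×0.2453×111.7×30.1² = 12410 lb/ft, acting at H/3 = 10.03 ft above the base.
FS_sliding = μW / P_a = 0.5×71337 / 12410 = 2.873.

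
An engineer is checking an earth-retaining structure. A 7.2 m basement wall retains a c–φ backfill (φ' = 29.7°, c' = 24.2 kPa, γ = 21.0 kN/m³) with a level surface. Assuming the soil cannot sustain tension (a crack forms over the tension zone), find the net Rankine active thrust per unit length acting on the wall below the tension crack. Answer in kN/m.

K_a = 0.3374; √K_a = 0.5808.
Tension-crack depth z_c = 2c/(γ√K_a) = 2×24.2/(21.0×0.5808) = 3.968 m.
σ_a at base = K_a γ H − 2c√K_a = 0.3374×21.0×7.2 − 2×24.2×0.5808 = 22.90 kPa.
P_a = ½ × 22.90 × (H − z_c) = 0.5×22.90×3.232 = 37.01 kN/m.

37.0 kN/m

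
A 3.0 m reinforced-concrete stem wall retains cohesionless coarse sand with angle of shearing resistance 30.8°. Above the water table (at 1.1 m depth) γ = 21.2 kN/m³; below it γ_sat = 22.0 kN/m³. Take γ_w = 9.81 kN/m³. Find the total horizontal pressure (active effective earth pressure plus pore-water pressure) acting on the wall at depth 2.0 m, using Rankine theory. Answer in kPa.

19.9 kPa

K_a = (1 − sin φ)/(1 + sin φ) = 0.3227.
γ' = 22.0 − 9.81 = 12.19 kN/m³.
Effective vertical stress at 2.0 m: σ'_v = 21.2×1.1 + 12.19×0.900 = 34.29 kPa.
σ'_h = K_a σ'_v = 0.3227 × 34.29 = 11.07 kPa; u = γ_w × 0.900 = 8.829 kPa.
Total σ_h = 11.07 + 8.829 = 19.90 kPa.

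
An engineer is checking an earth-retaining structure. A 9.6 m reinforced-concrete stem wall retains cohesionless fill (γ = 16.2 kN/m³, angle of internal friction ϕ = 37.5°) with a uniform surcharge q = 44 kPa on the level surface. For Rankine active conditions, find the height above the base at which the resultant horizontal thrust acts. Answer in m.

K_a = 0.2432.
Triangular part P₁ = ½K_aγH² = 181.5 at H/3 = 3.200 m; rectangular part P₂ = K_a q H = 102.7 at H/2 = 4.800 m.
ȳ = (P₁·3.200 + P₂·4.800)/(P₁+P₂) = 3.778 m.

3.78 m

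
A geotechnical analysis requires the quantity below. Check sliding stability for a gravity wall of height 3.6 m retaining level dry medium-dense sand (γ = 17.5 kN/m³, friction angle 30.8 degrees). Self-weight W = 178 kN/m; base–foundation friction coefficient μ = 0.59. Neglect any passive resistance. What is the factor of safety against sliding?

K_a = tan²(45° − 30.8°/2) = 0.3227.
P_a = ½K_aγH² = 0.5×0.3227×17.5×3.6² = 36.60 kN/m, acting at H/3 = 1.200 m above the base.
FS_sliding = μW / P_a = 0.59×178 / 36.60 = 2.870.

2.87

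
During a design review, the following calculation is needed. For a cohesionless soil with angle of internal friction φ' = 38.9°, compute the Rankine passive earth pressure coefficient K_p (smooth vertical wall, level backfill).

K_p = (1 + sin φ)/(1 − sin φ) = tan²(45° + 38.9°/2) = 4.376.

4.38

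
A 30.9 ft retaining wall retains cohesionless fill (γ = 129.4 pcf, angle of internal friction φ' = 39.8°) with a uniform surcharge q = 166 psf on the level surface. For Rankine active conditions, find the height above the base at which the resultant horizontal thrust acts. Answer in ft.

10.7 ft

K_a = 0.2194.
Triangular part P₁ = ½K_aγH² = 13560 at H/3 = 10.30 ft; rectangular part P₂ = K_a q H = 1126 at H/2 = 15.45 ft.
ȳ = (P₁·10.30 + P₂·15.45)/(P₁+P₂) = 10.69 ft.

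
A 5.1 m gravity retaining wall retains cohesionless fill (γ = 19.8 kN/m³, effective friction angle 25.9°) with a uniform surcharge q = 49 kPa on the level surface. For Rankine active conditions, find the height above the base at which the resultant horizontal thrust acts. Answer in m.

K_a = 0.3920.
Triangular part P₁ = ½K_aγH² = 100.9 at H/3 = 1.700 m; rectangular part P₂ = K_a q H = 97.96 at H/2 = 2.550 m.
ȳ = (P₁·1.700 + P₂·2.550)/(P₁+P₂) = 2.119 m.

2.12 m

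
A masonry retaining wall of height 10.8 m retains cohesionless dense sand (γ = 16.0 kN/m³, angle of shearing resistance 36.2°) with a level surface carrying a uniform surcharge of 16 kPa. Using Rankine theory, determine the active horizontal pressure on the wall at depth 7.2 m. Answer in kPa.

K_a = (1 − sin φ)/(1 + sin φ) = 0.2574.
σ_v = γz + q = 16.0 × 7.2 + 16 = 131.2 kPa.
σ_h = K_a σ_v = 0.2574 × 131.2 = 33.77 kPa.

33.8 kPa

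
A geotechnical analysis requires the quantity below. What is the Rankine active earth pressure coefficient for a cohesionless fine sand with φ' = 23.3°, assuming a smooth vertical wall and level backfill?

0.433

K_a = (1 − sin φ)/(1 + sin φ) = (1 − sin 23.3°)/(1 + sin 23.3°) = 0.4331.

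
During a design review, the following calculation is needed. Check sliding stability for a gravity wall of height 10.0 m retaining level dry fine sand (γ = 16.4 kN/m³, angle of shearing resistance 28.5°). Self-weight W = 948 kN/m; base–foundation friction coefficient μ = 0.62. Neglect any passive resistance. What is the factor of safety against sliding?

K_a = tan²(45° − 28.5°/2) = 0.3540.
P_a = ½K_aγH² = 0.5×0.3540×16.4×10.0² = 290.2 kN/m, acting at H/3 = 3.333 m above the base.
FS_sliding = μW / P_a = 0.62×948 / 290.2 = 2.025.

2.03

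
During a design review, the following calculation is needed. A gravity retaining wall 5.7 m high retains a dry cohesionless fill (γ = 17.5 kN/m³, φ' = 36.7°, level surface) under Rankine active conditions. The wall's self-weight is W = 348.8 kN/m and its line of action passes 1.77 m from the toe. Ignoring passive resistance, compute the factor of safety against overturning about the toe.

K_a = tan²(45° − 36.7°/2) = 0.2519.
P_a = ½K_aγH² = 0.5×0.2519×17.5×5.7² = 71.60 kN/m, acting at H/3 = 1.900 m above the base.
Overturning moment M_o = P_a × H/3 = 71.60 × 1.900 = 136.0.
Resisting moment M_r = W × 1.77 = 348.8 × 1.77 = 617.4.
FS_overturning = M_r/M_o = 617.4/136.0 = 4.538.

4.54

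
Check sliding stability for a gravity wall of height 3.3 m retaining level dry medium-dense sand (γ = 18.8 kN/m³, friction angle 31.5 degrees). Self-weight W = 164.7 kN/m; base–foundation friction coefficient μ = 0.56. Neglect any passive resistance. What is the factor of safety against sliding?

2.87

K_a = tan²(45° − 31.5°/2) = 0.3136.
P_a = ½K_aγH² = 0.5×0.3136×18.8×3.3² = 32.11 kN/m, acting at H/3 = 1.100 m above the base.
FS_sliding = μW / P_a = 0.56×164.7 / 32.11 = 2.873.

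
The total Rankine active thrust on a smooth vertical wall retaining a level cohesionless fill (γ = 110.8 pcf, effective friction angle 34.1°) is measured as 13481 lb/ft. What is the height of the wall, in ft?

29.4 ft

K_a = 0.2815. P_a = ½ K_a γ H² ⇒ H = √(2P_a/(K_a γ)).
H = √(2×13481/(0.2815×110.8)) = 29.40 ft.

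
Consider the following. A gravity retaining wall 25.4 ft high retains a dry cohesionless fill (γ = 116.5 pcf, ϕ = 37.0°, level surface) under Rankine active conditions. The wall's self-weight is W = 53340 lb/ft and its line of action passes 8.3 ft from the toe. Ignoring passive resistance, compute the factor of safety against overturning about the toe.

K_a = tan²(45° − 37.0°/2) = 0.2486.
P_a = ½K_aγH² = 0.5×0.2486×116.5×25.4² = 9342 lb/ft, acting at H/3 = 8.467 ft above the base.
Overturning moment M_o = P_a × H/3 = 9342 × 8.467 = 79090.
Resisting moment M_r = W × 8.3 = 53340 × 8.3 = 442700.
FS_overturning = M_r/M_o = 442700/79090 = 5.597.

5.60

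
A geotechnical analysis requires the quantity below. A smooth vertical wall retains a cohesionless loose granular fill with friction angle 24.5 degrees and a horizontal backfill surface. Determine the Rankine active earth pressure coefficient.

0.414

K_a = (1 − sin φ)/(1 + sin φ) = (1 − sin 24.5°)/(1 + sin 24.5°) = 0.4137.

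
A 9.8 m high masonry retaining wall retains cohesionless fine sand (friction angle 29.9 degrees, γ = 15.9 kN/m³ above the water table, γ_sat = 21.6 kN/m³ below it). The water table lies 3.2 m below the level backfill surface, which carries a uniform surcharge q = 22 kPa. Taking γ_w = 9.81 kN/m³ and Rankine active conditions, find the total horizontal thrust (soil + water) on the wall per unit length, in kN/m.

K_a = tan²(45° − φ/2) = 0.3347.
γ' = 21.6 − 9.81 = 11.79 kN/m³. h₂ = H − d_w = 6.6 m.
σ'_h: at surface K_a·q = 7.363; at WT K_a(q+γd_w) = 24.39; at base K_a(q+γd_w+γ'h₂) = 50.43 kPa.
P₁ = ½(7.363+24.39)×3.2 = 50.81; P₂ = ½(24.39+50.43)×6.6 = 246.9; P_w = ½γ_w h₂² = 213.7.
Total = 50.81+246.9+213.7 = 511.4 kN/m.

511 kN/m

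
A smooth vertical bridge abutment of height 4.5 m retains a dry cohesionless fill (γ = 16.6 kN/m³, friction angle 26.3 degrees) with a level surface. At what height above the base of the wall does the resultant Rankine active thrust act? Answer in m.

K_a = 0.3859.
The pressure distribution is triangular, so the resultant acts at H/3 above the base = 4.5/3 = 1.500 m.

1.50 m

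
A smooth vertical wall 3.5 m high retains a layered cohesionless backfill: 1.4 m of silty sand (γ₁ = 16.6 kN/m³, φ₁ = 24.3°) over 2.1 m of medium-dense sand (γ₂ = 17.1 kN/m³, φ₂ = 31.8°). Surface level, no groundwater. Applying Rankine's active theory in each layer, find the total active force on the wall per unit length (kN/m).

K_a1 = tan²(45°−24.3°/2) = 0.4169; K_a2 = tan²(45°−31.8°/2) = 0.3098.
Layer 1: σ at base = K_a1 γ₁ h₁ = 9.689 kPa; P₁ = ½×9.689×1.4 = 6.782.
Layer 2: σ_v at top = γ₁h₁ = 23.24; σ_h top = K_a2×23.24 = 7.200; σ_h base = K_a2×(23.24+17.1×2.1) = 18.32.
P₂ = ½(7.200+18.32)×2.1 = 26.80. Total P_a = 6.782+26.80 = 33.58 kN/m.

33.6 kN/m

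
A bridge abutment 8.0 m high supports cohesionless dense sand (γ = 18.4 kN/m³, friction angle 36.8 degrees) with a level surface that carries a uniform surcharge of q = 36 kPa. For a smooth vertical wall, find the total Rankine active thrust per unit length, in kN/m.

K_a = tan²(45° − φ/2) = 0.2508.
Soil triangle: ½ K_a γ H² = 0.5×0.2508×18.4×8.0² = 147.6 kN/m.
Surcharge rectangle: K_a q H = 0.2508×36×8.0 = 72.22 kN/m.
Total = 147.6 + 72.22 = 219.9 kN/m.

220 kN/m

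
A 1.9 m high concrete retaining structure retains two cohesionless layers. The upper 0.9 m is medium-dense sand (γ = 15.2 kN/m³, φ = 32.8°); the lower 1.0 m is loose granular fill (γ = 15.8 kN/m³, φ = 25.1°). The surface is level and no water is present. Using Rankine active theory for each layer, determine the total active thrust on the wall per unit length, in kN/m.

K_a1 = tan²(45°−32.8°/2) = 0.2973; K_a2 = tan²(45°−25.1°/2) = 0.4043.
Layer 1: σ at base = K_a1 γ₁ h₁ = 4.067 kPa; P₁ = ½×4.067×0.9 = 1.830.
Layer 2: σ_v at top = γ₁h₁ = 13.68; σ_h top = K_a2×13.68 = 5.531; σ_h base = K_a2×(13.68+15.8×1.0) = 11.92.
P₂ = ½(5.531+11.92)×1.0 = 8.725. Total P_a = 1.830+8.725 = 10.55 kN/m.

10.6 kN/m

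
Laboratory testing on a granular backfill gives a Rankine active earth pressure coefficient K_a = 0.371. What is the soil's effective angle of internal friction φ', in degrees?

27.3°

K_a = tan²(45° − φ/2) ⇒ 45° − φ/2 = arctan(√0.371) = 31.35°.
φ = 2(45° − 31.35°) = 27.31°.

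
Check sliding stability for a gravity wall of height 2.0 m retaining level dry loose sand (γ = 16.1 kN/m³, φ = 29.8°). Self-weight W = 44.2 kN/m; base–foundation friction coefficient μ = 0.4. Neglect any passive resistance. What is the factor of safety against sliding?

K_a = tan²(45° − 29.8°/2) = 0.3360.
P_a = ½K_aγH² = 0.5×0.3360×16.1×2.0² = 10.82 kN/m, acting at H/3 = 0.6667 m above the base.
FS_sliding = μW / P_a = 0.4×44.2 / 10.82 = 1.634.

1.63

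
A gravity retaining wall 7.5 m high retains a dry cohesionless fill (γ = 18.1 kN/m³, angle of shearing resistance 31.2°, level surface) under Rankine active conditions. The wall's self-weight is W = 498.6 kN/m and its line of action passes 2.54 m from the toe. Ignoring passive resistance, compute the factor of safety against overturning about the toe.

K_a = tan²(45° − 31.2°/2) = 0.3175.
P_a = ½K_aγH² = 0.5×0.3175×18.1×7.5² = 161.6 kN/m, acting at H/3 = 2.500 m above the base.
Overturning moment M_o = P_a × H/3 = 161.6 × 2.500 = 404.1.
Resisting moment M_r = W × 2.54 = 498.6 × 2.54 = 1266.
FS_overturning = M_r/M_o = 1266/404.1 = 3.134.

3.13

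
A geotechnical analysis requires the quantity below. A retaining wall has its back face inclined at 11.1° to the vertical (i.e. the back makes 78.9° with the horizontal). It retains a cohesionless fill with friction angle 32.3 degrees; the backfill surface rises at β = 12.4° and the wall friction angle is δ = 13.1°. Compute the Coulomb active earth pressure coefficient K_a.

K_a = sin²(α+φ) / [sin²α · sin(α−δ) · (1 + √{sin(φ+δ)sin(φ−β) / (sin(α−δ)sin(α+β))})²].
With α = 78.9°, φ = 32.3°, δ = 13.1°, β = 12.4°: K_a = 0.4309.

0.431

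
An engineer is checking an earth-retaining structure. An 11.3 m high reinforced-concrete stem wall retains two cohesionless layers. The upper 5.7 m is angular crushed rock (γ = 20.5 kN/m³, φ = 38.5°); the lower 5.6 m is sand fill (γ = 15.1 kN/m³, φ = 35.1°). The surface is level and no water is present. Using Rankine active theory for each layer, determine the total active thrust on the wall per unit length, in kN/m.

K_a1 = tan²(45°−38.5°/2) = 0.2327; K_a2 = tan²(45°−35.1°/2) = 0.2698.
Layer 1: σ at base = K_a1 γ₁ h₁ = 27.19 kPa; P₁ = ½×27.19×5.7 = 77.48.
Layer 2: σ_v at top = γ₁h₁ = 116.9; σ_h top = K_a2×116.9 = 31.53; σ_h base = K_a2×(116.9+15.1×5.6) = 54.35.
P₂ = ½(31.53+54.35)×5.6 = 240.5. Total P_a = 77.48+240.5 = 317.9 kN/m.

318 kN/m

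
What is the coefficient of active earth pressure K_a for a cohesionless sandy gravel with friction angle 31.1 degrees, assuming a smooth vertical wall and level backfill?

K_a = (1 − sin φ)/(1 + sin φ) = (1 − sin 31.1°)/(1 + sin 31.1°) = 0.3188.

0.319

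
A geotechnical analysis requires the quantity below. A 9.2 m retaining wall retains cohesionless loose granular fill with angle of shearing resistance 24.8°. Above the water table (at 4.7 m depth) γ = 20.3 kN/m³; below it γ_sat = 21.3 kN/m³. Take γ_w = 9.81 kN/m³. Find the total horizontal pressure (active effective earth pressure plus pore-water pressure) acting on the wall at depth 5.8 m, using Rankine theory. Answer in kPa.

55.0 kPa

K_a = (1 − sin φ)/(1 + sin φ) = 0.4090.
γ' = 21.3 − 9.81 = 11.49 kN/m³.
Effective vertical stress at 5.8 m: σ'_v = 20.3×4.7 + 11.49×1.10 = 108.0 kPa.
σ'_h = K_a σ'_v = 0.4090 × 108.0 = 44.19 kPa; u = γ_w × 1.10 = 10.79 kPa.
Total σ_h = 44.19 + 10.79 = 54.98 kPa.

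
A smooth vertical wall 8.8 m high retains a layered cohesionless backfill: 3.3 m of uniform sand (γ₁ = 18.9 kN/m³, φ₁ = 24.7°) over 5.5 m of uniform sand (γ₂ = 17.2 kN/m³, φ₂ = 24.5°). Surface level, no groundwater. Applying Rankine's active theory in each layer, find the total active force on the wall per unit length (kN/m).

K_a1 = tan²(45°−24.7°/2) = 0.4106; K_a2 = tan²(45°−24.5°/2) = 0.4137.
Layer 1: σ at base = K_a1 γ₁ h₁ = 25.61 kPa; P₁ = ½×25.61×3.3 = 42.25.
Layer 2: σ_v at top = γ₁h₁ = 62.37; σ_h top = K_a2×62.37 = 25.80; σ_h base = K_a2×(62.37+17.2×5.5) = 64.94.
P₂ = ½(25.80+64.94)×5.5 = 249.6. Total P_a = 42.25+249.6 = 291.8 kN/m.

292 kN/m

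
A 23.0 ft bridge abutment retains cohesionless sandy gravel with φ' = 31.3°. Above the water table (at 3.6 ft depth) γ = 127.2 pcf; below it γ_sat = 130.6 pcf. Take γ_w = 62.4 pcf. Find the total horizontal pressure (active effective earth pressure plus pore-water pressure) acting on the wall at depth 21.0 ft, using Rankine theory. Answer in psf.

K_a = (1 − sin φ)/(1 + sin φ) = 0.3162.
γ' = 130.6 − 62.4 = 68.20 pcf.
Effective vertical stress at 21.0 ft: σ'_v = 127.2×3.6 + 68.20×17.4 = 1645 psf.
σ'_h = K_a σ'_v = 0.3162 × 1645 = 520.0 psf; u = γ_w × 17.4 = 1086 psf.
Total σ_h = 520.0 + 1086 = 1606 psf.

1610 psf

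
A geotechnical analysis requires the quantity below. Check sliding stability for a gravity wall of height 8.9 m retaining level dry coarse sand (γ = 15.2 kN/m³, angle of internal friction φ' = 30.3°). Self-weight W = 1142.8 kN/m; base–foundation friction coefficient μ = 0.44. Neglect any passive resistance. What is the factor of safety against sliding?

2.54

K_a = tan²(45° − 30.3°/2) = 0.3293.
P_a = ½K_aγH² = 0.5×0.3293×15.2×8.9² = 198.2 kN/m, acting at H/3 = 2.967 m above the base.
FS_sliding = μW / P_a = 0.44×1142.8 / 198.2 = 2.536.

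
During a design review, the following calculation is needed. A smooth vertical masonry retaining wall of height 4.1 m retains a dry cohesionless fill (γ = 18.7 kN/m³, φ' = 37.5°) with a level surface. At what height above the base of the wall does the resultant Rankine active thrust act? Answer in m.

K_a = 0.2432.
The pressure distribution is triangular, so the resultant acts at H/3 above the base = 4.1/3 = 1.367 m.

1.37 m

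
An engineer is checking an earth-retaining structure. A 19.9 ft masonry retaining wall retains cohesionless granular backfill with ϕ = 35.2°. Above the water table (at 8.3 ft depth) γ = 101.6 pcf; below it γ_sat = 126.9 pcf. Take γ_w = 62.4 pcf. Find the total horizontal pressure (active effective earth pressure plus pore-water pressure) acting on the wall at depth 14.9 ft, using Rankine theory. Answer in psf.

753 psf

K_a = (1 − sin φ)/(1 + sin φ) = 0.2687.
γ' = 126.9 − 62.4 = 64.50 pcf.
Effective vertical stress at 14.9 ft: σ'_v = 101.6×8.3 + 64.50×6.60 = 1269 psf.
σ'_h = K_a σ'_v = 0.2687 × 1269 = 341.0 psf; u = γ_w × 6.60 = 411.8 psf.
Total σ_h = 341.0 + 411.8 = 752.8 psf.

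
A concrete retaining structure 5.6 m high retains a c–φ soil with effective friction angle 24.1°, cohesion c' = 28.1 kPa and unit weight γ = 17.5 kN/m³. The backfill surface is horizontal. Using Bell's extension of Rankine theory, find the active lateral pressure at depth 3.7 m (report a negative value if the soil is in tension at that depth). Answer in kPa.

K_a = (1 − sin φ)/(1 + sin φ) = 0.4201.
σ_a = K_a γ z − 2c√K_a = 0.4201×17.5×3.7 − 2×28.1×0.6482 = -9.224 kPa.

-9.22 kPa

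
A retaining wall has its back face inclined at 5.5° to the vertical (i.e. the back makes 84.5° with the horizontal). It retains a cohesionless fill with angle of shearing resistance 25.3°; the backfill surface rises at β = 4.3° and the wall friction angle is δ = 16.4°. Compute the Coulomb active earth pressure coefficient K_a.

0.424

K_a = sin²(α+φ) / [sin²α · sin(α−δ) · (1 + √{sin(φ+δ)sin(φ−β) / (sin(α−δ)sin(α+β))})²].
With α = 84.5°, φ = 25.3°, δ = 16.4°, β = 4.3°: K_a = 0.4240.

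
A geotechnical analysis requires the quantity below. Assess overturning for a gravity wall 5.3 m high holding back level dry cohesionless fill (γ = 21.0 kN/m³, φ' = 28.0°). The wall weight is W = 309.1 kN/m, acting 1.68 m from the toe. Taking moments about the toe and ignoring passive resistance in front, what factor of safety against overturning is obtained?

2.76

K_a = tan²(45° − 28.0°/2) = 0.3610.
P_a = ½K_aγH² = 0.5×0.3610×21.0×5.3² = 106.5 kN/m, acting at H/3 = 1.767 m above the base.
Overturning moment M_o = P_a × H/3 = 106.5 × 1.767 = 188.1.
Resisting moment M_r = W × 1.68 = 309.1 × 1.68 = 519.3.
FS_overturning = M_r/M_o = 519.3/188.1 = 2.760.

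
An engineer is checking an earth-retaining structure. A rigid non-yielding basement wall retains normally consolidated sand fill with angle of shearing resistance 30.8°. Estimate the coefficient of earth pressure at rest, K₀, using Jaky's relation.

K₀ = 1 − sin φ' = 1 − sin 30.8° = 0.4880.

0.488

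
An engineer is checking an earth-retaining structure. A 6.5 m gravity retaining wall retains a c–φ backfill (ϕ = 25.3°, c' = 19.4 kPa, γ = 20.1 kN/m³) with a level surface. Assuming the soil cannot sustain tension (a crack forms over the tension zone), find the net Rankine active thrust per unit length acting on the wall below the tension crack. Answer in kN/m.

48.1 kN/m

K_a = 0.4012; √K_a = 0.6334.
Tension-crack depth z_c = 2c/(γ√K_a) = 2×19.4/(20.1×0.6334) = 3.048 m.
σ_a at base = K_a γ H − 2c√K_a = 0.4012×20.1×6.5 − 2×19.4×0.6334 = 27.84 kPa.
P_a = ½ × 27.84 × (H − z_c) = 0.5×27.84×3.452 = 48.06 kN/m.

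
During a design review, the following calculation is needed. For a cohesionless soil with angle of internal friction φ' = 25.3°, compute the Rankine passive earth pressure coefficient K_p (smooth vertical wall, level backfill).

K_p = (1 + sin φ)/(1 − sin φ) = tan²(45° + 25.3°/2) = 2.493.

2.49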